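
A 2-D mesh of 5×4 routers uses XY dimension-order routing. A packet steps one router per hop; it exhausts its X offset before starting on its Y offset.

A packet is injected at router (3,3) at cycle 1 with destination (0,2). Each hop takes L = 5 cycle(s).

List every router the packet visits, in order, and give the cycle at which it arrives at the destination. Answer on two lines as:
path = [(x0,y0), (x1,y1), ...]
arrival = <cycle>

  0. router=(3,3) cycle=1 (inject)
  1. router=(2,3) cycle=6 dir=W
  2. router=(1,3) cycle=11 dir=W
  3. router=(0,3) cycle=16 dir=W
  4. router=(0,2) cycle=21 dir=S

path = [(3,3), (2,3), (1,3), (0,3), (0,2)]
arrival = 21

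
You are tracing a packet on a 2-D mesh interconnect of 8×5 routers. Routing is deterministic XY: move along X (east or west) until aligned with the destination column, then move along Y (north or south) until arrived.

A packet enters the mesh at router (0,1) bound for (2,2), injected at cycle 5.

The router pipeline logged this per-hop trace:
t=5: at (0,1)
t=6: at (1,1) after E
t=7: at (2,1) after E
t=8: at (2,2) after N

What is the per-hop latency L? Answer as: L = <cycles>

From hop 0 (5) to hop 1 (6): +1 cycles.
Per-hop latency L = Δcyc = 1.

L = 1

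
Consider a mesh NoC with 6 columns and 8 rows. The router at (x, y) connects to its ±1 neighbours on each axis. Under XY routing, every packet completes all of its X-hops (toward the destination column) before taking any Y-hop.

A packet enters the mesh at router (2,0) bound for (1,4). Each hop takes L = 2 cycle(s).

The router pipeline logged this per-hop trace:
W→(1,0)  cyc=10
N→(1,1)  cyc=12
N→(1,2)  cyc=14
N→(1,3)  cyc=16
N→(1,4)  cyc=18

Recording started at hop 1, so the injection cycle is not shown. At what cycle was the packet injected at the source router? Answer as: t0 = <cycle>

At hop 1 the cycle is 10; in general cyc_k = t0 + kL.
So t0 = 10 − 1·2 = 8.

t0 = 8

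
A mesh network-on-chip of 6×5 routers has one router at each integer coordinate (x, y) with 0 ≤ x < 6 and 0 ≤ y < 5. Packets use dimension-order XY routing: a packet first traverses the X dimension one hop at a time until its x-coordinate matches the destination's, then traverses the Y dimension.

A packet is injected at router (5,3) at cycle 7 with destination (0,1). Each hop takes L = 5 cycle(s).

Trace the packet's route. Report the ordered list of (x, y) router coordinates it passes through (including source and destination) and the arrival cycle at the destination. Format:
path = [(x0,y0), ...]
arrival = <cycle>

path = [(5,3), (4,3), (3,3), (2,3), (1,3), (0,3), (0,2), (0,1)]
arrival = 42

src (5,3)  cyc=7
W→(4,3)  cyc=12
W→(3,3)  cyc=17
W→(2,3)  cyc=22
W→(1,3)  cyc=27
W→(0,3)  cyc=32
S→(0,2)  cyc=37
S→(0,1)  cyc=42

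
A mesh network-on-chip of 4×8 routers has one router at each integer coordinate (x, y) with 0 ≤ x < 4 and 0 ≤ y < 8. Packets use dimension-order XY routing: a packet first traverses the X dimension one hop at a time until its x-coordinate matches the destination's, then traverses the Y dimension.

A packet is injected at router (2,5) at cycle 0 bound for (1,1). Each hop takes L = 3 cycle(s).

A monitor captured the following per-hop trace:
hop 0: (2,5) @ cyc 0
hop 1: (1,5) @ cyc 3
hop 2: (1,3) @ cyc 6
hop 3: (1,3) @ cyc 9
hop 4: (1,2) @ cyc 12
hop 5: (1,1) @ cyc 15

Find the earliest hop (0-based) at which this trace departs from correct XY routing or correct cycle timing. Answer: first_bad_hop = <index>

first_bad_hop = 2

hop 1: step (-1,+0), +3 cyc — ok
hop 2: step (+0,-2), +3 cyc — BAD: non-unit step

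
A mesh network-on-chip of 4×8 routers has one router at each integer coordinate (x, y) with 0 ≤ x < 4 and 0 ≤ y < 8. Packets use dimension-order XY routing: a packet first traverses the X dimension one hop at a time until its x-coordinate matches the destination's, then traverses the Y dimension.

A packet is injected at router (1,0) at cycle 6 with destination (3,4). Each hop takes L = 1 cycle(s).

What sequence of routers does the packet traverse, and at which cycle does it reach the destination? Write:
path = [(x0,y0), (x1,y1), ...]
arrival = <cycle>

path = [(1,0), (2,0), (3,0), (3,1), (3,2), (3,3), (3,4)]
arrival = 12

t=6: at (1,0)
t=7: at (2,0) after E
t=8: at (3,0) after E
t=9: at (3,1) after N
t=10: at (3,2) after N
t=11: at (3,3) after N
t=12: at (3,4) after N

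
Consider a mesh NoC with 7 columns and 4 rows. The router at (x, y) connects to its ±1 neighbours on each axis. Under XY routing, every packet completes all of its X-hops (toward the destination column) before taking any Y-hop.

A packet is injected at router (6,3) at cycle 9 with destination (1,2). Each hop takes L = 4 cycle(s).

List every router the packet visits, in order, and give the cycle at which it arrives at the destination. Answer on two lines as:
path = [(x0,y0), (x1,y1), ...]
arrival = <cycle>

path = [(6,3), (5,3), (4,3), (3,3), (2,3), (1,3), (1,2)]
arrival = 33

  0. router=(6,3) cycle=9 (inject)
  1. router=(5,3) cycle=13 dir=W
  2. router=(4,3) cycle=17 dir=W
  3. router=(3,3) cycle=21 dir=W
  4. router=(2,3) cycle=25 dir=W
  5. router=(1,3) cycle=29 dir=W
  6. router=(1,2) cycle=33 dir=S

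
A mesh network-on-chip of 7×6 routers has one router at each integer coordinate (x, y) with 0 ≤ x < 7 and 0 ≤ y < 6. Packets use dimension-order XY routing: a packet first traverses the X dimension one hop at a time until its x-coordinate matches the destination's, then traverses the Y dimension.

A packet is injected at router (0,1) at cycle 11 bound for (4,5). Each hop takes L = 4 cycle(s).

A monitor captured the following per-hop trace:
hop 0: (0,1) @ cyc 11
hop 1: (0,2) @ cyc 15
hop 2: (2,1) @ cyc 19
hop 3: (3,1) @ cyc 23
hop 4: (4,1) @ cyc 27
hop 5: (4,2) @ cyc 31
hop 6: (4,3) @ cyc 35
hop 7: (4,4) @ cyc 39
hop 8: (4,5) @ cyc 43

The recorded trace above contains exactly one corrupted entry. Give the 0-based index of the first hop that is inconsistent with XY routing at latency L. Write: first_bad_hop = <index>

hop 1: step (+0,+1), +4 cyc — BAD: Y-move but x=0≠4

first_bad_hop = 1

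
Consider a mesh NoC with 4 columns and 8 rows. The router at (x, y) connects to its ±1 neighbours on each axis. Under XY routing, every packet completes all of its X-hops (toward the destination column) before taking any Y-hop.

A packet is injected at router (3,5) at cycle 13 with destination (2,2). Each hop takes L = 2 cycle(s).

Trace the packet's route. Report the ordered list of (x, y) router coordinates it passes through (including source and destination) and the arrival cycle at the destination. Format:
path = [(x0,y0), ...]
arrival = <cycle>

path = [(3,5), (2,5), (2,4), (2,3), (2,2)]
arrival = 21

hop 0: (3,5) @ cyc 13
hop 1: (2,5) @ cyc 15  [W]
hop 2: (2,4) @ cyc 17  [S]
hop 3: (2,3) @ cyc 19  [S]
hop 4: (2,2) @ cyc 21  [S]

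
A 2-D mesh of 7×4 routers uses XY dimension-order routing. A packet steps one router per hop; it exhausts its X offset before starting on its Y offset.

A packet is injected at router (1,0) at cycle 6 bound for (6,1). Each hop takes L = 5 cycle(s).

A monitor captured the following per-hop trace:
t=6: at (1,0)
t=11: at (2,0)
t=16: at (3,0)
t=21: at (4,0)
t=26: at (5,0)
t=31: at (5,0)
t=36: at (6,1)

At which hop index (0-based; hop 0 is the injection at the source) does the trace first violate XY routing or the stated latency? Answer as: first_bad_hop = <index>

hop 1: step (+1,+0), +5 cyc — ok
hop 2: step (+1,+0), +5 cyc — ok
hop 3: step (+1,+0), +5 cyc — ok
hop 4: step (+1,+0), +5 cyc — ok
hop 5: step (+0,+0), +5 cyc — BAD: non-unit step

first_bad_hop = 5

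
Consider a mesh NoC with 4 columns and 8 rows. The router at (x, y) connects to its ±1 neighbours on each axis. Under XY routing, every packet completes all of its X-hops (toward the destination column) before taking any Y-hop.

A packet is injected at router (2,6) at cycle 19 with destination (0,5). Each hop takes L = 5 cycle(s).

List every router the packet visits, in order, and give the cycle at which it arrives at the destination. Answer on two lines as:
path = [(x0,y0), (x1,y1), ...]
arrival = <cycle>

path = [(2,6), (1,6), (0,6), (0,5)]
arrival = 34

src (2,6)  cyc=19
W→(1,6)  cyc=24
W→(0,6)  cyc=29
S→(0,5)  cyc=34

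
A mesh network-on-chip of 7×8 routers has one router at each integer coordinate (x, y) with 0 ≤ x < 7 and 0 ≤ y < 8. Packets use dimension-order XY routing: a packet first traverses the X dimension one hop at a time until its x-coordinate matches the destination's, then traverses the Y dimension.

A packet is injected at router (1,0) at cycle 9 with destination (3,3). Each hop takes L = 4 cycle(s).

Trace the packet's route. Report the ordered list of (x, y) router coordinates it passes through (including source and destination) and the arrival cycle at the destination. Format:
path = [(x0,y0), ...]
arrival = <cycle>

t=9: at (1,0)
t=13: at (2,0) after E
t=17: at (3,0) after E
t=21: at (3,1) after N
t=25: at (3,2) after N
t=29: at (3,3) after N

path = [(1,0), (2,0), (3,0), (3,1), (3,2), (3,3)]
arrival = 29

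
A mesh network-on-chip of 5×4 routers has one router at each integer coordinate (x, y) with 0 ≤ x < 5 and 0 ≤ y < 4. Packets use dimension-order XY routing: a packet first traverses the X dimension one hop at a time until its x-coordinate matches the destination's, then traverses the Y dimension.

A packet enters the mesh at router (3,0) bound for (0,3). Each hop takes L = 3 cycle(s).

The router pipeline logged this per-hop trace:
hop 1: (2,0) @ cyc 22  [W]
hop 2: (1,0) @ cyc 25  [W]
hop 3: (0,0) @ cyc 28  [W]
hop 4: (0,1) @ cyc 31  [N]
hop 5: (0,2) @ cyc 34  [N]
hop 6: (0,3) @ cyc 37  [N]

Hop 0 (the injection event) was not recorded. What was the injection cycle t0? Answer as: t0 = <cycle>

t0 = 19

At hop 1 the cycle is 22; in general cyc_k = t0 + kL.
So t0 = 22 − 1·3 = 19.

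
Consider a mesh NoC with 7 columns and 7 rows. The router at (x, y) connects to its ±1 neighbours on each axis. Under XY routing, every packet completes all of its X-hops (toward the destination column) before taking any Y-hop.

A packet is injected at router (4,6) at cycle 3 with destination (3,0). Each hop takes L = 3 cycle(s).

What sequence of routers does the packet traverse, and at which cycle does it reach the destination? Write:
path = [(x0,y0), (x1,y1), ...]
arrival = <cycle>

t=3: at (4,6)
t=6: at (3,6) after W
t=9: at (3,5) after S
t=12: at (3,4) after S
t=15: at (3,3) after S
t=18: at (3,2) after S
t=21: at (3,1) after S
t=24: at (3,0) after S

path = [(4,6), (3,6), (3,5), (3,4), (3,3), (3,2), (3,1), (3,0)]
arrival = 24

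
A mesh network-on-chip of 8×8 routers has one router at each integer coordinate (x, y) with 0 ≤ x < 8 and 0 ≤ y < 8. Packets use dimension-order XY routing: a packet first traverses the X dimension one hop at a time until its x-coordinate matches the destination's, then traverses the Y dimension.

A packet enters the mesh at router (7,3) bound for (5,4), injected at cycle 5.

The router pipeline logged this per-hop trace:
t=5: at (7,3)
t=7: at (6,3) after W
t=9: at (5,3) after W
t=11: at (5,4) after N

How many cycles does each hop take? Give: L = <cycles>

Between hops 0 and 1 the cycle counter advances 7 − 5 = 2.
One hop costs L cycles, so L = 2.

L = 2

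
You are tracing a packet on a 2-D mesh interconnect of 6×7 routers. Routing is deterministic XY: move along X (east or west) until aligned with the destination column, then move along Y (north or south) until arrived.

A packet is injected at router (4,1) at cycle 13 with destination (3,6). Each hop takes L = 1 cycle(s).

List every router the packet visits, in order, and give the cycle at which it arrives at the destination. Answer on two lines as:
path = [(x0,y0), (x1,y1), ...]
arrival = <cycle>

  0. router=(4,1) cycle=13 (inject)
  1. router=(3,1) cycle=14 dir=W
  2. router=(3,2) cycle=15 dir=N
  3. router=(3,3) cycle=16 dir=N
  4. router=(3,4) cycle=17 dir=N
  5. router=(3,5) cycle=18 dir=N
  6. router=(3,6) cycle=19 dir=N

path = [(4,1), (3,1), (3,2), (3,3), (3,4), (3,5), (3,6)]
arrival = 19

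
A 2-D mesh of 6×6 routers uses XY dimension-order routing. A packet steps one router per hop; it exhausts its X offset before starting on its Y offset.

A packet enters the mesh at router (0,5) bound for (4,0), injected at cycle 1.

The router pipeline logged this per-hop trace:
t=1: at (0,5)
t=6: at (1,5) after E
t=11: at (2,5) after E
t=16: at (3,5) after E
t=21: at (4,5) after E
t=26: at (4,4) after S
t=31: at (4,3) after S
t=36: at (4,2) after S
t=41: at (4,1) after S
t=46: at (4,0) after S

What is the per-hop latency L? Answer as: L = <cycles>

L = 5

Δcyc across hop 0→1: 6 − 1 = 5.
Per-hop latency L = Δcyc = 5.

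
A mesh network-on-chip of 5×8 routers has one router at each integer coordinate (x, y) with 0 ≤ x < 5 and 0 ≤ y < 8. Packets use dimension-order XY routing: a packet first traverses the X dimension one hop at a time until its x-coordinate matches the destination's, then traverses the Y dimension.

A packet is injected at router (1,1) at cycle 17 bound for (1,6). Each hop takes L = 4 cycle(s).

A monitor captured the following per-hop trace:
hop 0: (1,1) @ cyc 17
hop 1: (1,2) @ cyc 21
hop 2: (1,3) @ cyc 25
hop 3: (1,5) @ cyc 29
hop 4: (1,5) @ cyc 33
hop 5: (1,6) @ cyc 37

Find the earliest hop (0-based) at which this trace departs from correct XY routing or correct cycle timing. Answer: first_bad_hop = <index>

check 1→ d=(0,1) cyc+4: ok
check 2→ d=(0,1) cyc+4: ok
check 3→ d=(0,2) cyc+4: BAD: non-unit step

first_bad_hop = 3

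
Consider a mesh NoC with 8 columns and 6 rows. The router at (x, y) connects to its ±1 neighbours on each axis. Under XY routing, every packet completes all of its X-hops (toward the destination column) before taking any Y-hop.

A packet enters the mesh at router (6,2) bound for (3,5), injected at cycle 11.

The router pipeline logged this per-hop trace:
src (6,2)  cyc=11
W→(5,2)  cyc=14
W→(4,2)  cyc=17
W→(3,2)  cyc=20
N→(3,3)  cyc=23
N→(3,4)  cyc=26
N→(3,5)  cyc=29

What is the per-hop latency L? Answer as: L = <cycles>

cyc[1] − cyc[0] = 14 − 11 = 3.
That increment is L by definition: L = 3.

L = 3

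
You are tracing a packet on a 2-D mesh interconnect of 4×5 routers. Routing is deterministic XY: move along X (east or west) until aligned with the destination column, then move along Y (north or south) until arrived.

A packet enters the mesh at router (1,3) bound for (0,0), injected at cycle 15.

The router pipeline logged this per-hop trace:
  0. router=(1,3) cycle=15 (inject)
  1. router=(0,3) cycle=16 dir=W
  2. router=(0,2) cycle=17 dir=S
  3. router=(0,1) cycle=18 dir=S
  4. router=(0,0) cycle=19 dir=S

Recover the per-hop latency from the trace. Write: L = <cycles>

Between hops 0 and 1 the cycle counter advances 16 − 15 = 1.
That increment is L by definition: L = 1.

L = 1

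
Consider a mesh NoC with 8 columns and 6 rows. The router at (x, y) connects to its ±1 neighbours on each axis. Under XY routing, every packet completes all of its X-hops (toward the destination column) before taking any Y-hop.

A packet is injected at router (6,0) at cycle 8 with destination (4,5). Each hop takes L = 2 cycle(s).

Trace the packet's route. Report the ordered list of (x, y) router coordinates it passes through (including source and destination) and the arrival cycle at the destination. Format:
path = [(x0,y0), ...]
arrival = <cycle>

hop 0: (6,0) @ cyc 8
hop 1: (5,0) @ cyc 10  [W]
hop 2: (4,0) @ cyc 12  [W]
hop 3: (4,1) @ cyc 14  [N]
hop 4: (4,2) @ cyc 16  [N]
hop 5: (4,3) @ cyc 18  [N]
hop 6: (4,4) @ cyc 20  [N]
hop 7: (4,5) @ cyc 22  [N]

path = [(6,0), (5,0), (4,0), (4,1), (4,2), (4,3), (4,4), (4,5)]
arrival = 22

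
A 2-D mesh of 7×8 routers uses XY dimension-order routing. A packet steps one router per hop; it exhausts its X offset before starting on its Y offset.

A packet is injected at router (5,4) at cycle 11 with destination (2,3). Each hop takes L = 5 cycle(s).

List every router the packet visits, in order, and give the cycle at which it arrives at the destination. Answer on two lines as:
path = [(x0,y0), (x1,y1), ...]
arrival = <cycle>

src (5,4)  cyc=11
W→(4,4)  cyc=16
W→(3,4)  cyc=21
W→(2,4)  cyc=26
S→(2,3)  cyc=31

path = [(5,4), (4,4), (3,4), (2,4), (2,3)]
arrival = 31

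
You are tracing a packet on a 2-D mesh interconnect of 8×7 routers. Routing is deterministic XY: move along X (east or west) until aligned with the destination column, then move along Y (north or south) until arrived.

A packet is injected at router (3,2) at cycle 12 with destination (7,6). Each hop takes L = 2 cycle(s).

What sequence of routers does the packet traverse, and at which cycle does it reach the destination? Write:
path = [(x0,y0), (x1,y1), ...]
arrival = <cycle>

[0] x=3 y=2 t=12
[1] x=4 y=2 t=14 →E
[2] x=5 y=2 t=16 →E
[3] x=6 y=2 t=18 →E
[4] x=7 y=2 t=20 →E
[5] x=7 y=3 t=22 →N
[6] x=7 y=4 t=24 →N
[7] x=7 y=5 t=26 →N
[8] x=7 y=6 t=28 →N

path = [(3,2), (4,2), (5,2), (6,2), (7,2), (7,3), (7,4), (7,5), (7,6)]
arrival = 28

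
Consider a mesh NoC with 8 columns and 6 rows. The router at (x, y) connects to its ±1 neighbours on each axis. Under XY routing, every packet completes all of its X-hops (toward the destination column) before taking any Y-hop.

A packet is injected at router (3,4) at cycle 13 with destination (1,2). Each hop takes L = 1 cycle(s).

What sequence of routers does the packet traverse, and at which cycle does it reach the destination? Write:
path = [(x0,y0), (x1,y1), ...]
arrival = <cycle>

path = [(3,4), (2,4), (1,4), (1,3), (1,2)]
arrival = 17

src (3,4)  cyc=13
W→(2,4)  cyc=14
W→(1,4)  cyc=15
S→(1,3)  cyc=16
S→(1,2)  cyc=17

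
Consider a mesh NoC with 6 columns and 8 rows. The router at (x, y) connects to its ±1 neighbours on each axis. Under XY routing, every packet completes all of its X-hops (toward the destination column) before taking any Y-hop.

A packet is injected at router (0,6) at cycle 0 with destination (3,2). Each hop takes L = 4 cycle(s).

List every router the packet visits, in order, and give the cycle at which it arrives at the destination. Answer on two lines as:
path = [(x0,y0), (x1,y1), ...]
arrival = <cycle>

path = [(0,6), (1,6), (2,6), (3,6), (3,5), (3,4), (3,3), (3,2)]
arrival = 28

t=0: at (0,6)
t=4: at (1,6) after E
t=8: at (2,6) after E
t=12: at (3,6) after E
t=16: at (3,5) after S
t=20: at (3,4) after S
t=24: at (3,3) after S
t=28: at (3,2) after S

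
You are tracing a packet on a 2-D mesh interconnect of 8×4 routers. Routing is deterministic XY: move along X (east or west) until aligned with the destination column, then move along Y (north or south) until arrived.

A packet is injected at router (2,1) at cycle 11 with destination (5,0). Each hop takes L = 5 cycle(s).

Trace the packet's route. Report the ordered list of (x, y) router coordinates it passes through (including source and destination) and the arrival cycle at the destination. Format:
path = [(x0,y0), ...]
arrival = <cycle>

path = [(2,1), (3,1), (4,1), (5,1), (5,0)]
arrival = 31

#0 — 2,1 | c11
#1 — 3,1 | c16 | E
#2 — 4,1 | c21 | E
#3 — 5,1 | c26 | E
#4 — 5,0 | c31 | S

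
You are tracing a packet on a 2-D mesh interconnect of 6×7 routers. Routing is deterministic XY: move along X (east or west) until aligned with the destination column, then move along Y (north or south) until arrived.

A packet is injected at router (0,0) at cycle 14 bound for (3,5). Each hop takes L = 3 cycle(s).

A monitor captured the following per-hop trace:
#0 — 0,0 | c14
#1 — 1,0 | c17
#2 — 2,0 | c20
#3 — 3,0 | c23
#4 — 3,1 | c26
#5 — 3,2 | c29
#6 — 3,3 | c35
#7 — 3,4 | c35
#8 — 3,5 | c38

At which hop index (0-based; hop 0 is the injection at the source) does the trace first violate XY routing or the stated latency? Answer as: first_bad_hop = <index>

check 1→ d=(1,0) cyc+3: ok
check 2→ d=(1,0) cyc+3: ok
check 3→ d=(1,0) cyc+3: ok
check 4→ d=(0,1) cyc+3: ok
check 5→ d=(0,1) cyc+3: ok
check 6→ d=(0,1) cyc+6: BAD: Δcyc=6≠L

first_bad_hop = 6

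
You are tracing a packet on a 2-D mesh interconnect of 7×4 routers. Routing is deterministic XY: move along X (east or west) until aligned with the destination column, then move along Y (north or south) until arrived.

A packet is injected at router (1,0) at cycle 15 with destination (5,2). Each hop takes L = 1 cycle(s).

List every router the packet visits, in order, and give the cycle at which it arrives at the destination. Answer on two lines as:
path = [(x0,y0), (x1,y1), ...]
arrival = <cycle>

t=15: at (1,0)
t=16: at (2,0) after E
t=17: at (3,0) after E
t=18: at (4,0) after E
t=19: at (5,0) after E
t=20: at (5,1) after N
t=21: at (5,2) after N

path = [(1,0), (2,0), (3,0), (4,0), (5,0), (5,1), (5,2)]
arrival = 21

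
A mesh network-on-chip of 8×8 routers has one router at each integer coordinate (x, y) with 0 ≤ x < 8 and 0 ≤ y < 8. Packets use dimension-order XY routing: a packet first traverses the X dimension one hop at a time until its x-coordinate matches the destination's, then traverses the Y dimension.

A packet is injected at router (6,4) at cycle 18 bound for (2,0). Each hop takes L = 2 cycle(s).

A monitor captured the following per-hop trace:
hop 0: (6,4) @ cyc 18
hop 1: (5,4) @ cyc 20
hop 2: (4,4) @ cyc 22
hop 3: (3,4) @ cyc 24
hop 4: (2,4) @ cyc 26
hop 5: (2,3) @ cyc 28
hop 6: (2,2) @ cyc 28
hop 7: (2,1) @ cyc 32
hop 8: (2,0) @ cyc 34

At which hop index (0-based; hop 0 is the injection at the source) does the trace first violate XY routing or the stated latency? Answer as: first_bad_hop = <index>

hop 1: step (-1,+0), +2 cyc — ok
hop 2: step (-1,+0), +2 cyc — ok
hop 3: step (-1,+0), +2 cyc — ok
hop 4: step (-1,+0), +2 cyc — ok
hop 5: step (+0,-1), +2 cyc — ok
hop 6: step (+0,-1), +0 cyc — BAD: Δcyc=0≠L

first_bad_hop = 6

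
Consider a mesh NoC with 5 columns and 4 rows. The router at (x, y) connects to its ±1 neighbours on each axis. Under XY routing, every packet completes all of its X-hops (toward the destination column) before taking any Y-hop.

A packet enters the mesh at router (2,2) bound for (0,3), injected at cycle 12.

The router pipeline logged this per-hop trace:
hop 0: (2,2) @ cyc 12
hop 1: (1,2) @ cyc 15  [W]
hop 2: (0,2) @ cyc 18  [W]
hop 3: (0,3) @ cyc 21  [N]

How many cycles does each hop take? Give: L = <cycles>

Δcyc across hop 0→1: 15 − 12 = 3.
Per-hop latency L = Δcyc = 3.

L = 3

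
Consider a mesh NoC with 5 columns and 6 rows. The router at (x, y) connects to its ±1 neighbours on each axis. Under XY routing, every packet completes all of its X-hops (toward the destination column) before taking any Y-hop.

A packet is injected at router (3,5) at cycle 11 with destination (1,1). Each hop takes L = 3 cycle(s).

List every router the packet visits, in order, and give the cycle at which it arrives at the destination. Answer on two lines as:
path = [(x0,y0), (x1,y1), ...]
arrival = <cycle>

path = [(3,5), (2,5), (1,5), (1,4), (1,3), (1,2), (1,1)]
arrival = 29

  0. router=(3,5) cycle=11 (inject)
  1. router=(2,5) cycle=14 dir=W
  2. router=(1,5) cycle=17 dir=W
  3. router=(1,4) cycle=20 dir=S
  4. router=(1,3) cycle=23 dir=S
  5. router=(1,2) cycle=26 dir=S
  6. router=(1,1) cycle=29 dir=S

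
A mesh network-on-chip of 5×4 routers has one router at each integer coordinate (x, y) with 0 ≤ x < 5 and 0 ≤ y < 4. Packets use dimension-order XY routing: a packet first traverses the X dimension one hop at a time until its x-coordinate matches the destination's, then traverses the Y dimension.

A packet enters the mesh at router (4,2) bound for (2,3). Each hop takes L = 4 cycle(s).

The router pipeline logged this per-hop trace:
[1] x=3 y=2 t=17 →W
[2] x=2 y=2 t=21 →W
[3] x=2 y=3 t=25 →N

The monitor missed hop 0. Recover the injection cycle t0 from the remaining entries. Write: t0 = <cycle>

cyc[1] = 17 and cyc[k] = t0 + k·L for every k.
Therefore t0 = 17 − L = 13.

t0 = 13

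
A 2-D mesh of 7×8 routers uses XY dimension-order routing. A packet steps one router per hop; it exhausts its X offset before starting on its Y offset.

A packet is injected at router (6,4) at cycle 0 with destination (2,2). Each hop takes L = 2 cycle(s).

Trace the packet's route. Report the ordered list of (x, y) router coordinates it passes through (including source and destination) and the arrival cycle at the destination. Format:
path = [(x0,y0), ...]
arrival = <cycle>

[0] x=6 y=4 t=0
[1] x=5 y=4 t=2 →W
[2] x=4 y=4 t=4 →W
[3] x=3 y=4 t=6 →W
[4] x=2 y=4 t=8 →W
[5] x=2 y=3 t=10 →S
[6] x=2 y=2 t=12 →S

path = [(6,4), (5,4), (4,4), (3,4), (2,4), (2,3), (2,2)]
arrival = 12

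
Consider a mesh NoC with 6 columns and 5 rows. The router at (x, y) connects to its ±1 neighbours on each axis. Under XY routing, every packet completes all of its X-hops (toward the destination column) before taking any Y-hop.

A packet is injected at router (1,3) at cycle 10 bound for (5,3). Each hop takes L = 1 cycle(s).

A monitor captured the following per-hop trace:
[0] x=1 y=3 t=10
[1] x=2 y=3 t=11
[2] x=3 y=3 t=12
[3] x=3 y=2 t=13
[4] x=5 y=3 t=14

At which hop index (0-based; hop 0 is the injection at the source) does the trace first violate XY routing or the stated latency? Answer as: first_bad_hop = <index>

first_bad_hop = 3

hop 1: step (+1,+0), +1 cyc — ok
hop 2: step (+1,+0), +1 cyc — ok
hop 3: step (+0,-1), +1 cyc — BAD: Y-move but x=3≠5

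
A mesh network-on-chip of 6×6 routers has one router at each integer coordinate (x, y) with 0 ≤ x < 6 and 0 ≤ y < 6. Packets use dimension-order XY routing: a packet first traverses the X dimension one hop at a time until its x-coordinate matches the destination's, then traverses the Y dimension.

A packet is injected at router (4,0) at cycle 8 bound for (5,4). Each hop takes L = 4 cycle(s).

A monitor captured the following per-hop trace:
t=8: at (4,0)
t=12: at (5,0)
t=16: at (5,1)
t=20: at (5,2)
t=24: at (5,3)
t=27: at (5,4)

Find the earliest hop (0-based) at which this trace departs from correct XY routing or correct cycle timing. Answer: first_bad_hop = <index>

first_bad_hop = 5

  1: Δx=+1 Δy=+0 Δt=4 [ok]
  2: Δx=+0 Δy=+1 Δt=4 [ok]
  3: Δx=+0 Δy=+1 Δt=4 [ok]
  4: Δx=+0 Δy=+1 Δt=4 [ok]
  5: Δx=+0 Δy=+1 Δt=3 [BAD: Δcyc=3≠L]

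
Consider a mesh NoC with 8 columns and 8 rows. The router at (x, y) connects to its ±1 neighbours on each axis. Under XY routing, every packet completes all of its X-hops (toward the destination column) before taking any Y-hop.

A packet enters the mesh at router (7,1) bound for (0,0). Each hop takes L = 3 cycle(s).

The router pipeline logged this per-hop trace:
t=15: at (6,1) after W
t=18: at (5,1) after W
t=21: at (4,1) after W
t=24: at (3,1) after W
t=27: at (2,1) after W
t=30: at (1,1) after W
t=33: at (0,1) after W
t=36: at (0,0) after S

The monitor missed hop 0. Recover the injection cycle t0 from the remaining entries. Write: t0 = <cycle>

t0 = 12

The first recorded entry is hop 1 at cycle 15.
Subtract one hop: t0 = 15 − 3 = 12.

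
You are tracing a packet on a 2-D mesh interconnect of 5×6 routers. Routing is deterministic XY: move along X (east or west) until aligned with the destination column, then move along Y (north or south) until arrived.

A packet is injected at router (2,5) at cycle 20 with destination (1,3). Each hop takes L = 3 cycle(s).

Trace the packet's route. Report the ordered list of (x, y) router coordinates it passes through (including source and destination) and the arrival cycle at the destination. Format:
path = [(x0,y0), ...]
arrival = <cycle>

t=20: at (2,5)
t=23: at (1,5) after W
t=26: at (1,4) after S
t=29: at (1,3) after S

path = [(2,5), (1,5), (1,4), (1,3)]
arrival = 29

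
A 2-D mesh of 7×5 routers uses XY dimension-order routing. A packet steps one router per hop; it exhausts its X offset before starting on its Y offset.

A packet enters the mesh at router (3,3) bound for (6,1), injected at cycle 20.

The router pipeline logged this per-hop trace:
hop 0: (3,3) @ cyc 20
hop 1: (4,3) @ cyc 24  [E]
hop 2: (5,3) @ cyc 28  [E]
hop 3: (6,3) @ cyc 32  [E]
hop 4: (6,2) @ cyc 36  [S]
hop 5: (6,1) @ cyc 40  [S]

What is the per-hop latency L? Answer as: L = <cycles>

From hop 0 (20) to hop 1 (24): +4 cycles.
One hop costs L cycles, so L = 4.

L = 4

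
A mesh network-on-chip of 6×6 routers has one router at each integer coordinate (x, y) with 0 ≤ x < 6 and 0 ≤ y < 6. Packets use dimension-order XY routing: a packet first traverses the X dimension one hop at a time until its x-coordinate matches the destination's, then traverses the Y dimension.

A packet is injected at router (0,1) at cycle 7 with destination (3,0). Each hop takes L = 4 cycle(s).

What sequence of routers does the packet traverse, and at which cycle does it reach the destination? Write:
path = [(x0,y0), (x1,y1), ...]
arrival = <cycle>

path = [(0,1), (1,1), (2,1), (3,1), (3,0)]
arrival = 23

src (0,1)  cyc=7
E→(1,1)  cyc=11
E→(2,1)  cyc=15
E→(3,1)  cyc=19
S→(3,0)  cyc=23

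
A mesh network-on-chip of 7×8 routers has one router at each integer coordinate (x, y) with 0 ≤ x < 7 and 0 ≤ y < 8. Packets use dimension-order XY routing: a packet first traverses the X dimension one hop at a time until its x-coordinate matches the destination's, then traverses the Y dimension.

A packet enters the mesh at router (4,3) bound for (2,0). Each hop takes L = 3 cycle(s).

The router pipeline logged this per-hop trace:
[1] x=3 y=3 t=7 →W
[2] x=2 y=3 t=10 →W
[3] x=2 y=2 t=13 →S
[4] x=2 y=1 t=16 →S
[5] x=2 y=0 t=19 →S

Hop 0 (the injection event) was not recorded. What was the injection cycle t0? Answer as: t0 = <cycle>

cyc[1] = 7 and cyc[k] = t0 + k·L for every k.
Subtract one hop: t0 = 7 − 3 = 4.

t0 = 4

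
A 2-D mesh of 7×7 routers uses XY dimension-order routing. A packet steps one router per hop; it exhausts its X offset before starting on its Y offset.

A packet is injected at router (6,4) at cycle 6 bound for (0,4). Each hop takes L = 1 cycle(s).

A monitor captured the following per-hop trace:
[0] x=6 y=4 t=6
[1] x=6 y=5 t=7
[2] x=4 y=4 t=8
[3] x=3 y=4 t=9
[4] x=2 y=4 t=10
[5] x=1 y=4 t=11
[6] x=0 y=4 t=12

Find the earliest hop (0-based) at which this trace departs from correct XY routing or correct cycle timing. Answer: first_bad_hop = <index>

  1: Δx=+0 Δy=+1 Δt=1 [BAD: Y-move but x=6≠0]

first_bad_hop = 1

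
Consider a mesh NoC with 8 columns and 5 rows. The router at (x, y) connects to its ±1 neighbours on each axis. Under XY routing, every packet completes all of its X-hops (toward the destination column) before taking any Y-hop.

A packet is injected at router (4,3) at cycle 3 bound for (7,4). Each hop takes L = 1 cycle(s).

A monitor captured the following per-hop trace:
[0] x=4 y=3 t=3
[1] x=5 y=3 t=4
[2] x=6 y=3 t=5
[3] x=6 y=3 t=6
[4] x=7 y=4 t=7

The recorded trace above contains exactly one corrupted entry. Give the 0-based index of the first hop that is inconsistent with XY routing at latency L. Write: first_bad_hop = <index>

[1] (+1,+0) / 1c ⇒ ok
[2] (+1,+0) / 1c ⇒ ok
[3] (+0,+0) / 1c ⇒ BAD: non-unit step

first_bad_hop = 3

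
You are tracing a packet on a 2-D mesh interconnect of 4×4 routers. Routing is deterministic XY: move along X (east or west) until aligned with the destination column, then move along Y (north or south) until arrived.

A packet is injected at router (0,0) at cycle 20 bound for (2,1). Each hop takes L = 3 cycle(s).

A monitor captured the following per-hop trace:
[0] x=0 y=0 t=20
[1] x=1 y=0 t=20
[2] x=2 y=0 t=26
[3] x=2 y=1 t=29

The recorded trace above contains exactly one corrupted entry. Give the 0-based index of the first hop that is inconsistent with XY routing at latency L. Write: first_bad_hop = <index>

check 1→ d=(1,0) cyc+0: BAD: Δcyc=0≠L

first_bad_hop = 1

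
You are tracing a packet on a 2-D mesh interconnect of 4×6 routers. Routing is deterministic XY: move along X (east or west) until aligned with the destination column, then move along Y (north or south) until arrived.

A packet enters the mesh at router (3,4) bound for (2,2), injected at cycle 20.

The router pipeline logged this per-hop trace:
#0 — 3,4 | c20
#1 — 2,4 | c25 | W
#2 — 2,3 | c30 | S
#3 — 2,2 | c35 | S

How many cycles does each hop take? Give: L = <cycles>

L = 5

Between hops 0 and 1 the cycle counter advances 25 − 20 = 5.
One hop costs L cycles, so L = 5.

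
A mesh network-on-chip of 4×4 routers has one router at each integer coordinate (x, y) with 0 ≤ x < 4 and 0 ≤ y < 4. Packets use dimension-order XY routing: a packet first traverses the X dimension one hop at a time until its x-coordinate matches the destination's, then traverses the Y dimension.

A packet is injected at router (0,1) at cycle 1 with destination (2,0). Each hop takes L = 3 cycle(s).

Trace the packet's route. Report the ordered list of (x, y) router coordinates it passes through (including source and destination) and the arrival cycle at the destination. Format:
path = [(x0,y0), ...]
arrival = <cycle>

path = [(0,1), (1,1), (2,1), (2,0)]
arrival = 10

t=1: at (0,1)
t=4: at (1,1) after E
t=7: at (2,1) after E
t=10: at (2,0) after S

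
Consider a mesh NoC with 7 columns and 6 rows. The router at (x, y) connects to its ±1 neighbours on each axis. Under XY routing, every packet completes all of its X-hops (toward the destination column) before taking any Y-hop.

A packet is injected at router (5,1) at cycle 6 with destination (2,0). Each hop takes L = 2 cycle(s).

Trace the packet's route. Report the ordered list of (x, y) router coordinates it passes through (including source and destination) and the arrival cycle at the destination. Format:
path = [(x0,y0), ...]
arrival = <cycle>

[0] x=5 y=1 t=6
[1] x=4 y=1 t=8 →W
[2] x=3 y=1 t=10 →W
[3] x=2 y=1 t=12 →W
[4] x=2 y=0 t=14 →S

path = [(5,1), (4,1), (3,1), (2,1), (2,0)]
arrival = 14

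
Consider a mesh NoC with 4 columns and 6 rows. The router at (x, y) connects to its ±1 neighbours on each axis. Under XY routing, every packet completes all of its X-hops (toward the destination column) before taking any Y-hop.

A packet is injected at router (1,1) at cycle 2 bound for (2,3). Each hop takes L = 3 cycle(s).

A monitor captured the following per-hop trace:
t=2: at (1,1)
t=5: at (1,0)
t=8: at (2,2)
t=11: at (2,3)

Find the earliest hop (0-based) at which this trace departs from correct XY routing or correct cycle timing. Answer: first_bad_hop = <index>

check 1→ d=(0,-1) cyc+3: BAD: Y-move but x=1≠2

first_bad_hop = 1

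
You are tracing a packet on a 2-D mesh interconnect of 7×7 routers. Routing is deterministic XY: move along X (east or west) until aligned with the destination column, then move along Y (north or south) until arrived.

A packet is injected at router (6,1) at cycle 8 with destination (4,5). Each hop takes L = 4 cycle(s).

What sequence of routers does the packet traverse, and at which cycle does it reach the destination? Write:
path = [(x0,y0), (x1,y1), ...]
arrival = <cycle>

path = [(6,1), (5,1), (4,1), (4,2), (4,3), (4,4), (4,5)]
arrival = 32

src (6,1)  cyc=8
W→(5,1)  cyc=12
W→(4,1)  cyc=16
N→(4,2)  cyc=20
N→(4,3)  cyc=24
N→(4,4)  cyc=28
N→(4,5)  cyc=32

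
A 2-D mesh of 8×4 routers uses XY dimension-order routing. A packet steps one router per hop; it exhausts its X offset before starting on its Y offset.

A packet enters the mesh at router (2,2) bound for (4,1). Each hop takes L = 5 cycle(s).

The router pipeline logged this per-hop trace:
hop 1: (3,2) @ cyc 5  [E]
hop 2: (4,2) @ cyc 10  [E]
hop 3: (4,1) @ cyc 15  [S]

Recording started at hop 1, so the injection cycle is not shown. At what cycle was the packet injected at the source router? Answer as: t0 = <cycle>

t0 = 0

cyc[1] = 5 and cyc[k] = t0 + k·L for every k.
Subtract one hop: t0 = 5 − 5 = 0.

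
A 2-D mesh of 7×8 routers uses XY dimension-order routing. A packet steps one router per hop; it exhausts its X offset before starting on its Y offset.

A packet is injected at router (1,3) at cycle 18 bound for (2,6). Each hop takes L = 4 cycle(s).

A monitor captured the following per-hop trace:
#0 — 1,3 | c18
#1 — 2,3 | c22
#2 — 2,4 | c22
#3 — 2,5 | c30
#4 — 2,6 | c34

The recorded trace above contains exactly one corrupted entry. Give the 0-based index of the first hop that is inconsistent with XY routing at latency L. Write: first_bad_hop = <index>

first_bad_hop = 2

[1] (+1,+0) / 4c ⇒ ok
[2] (+0,+1) / 0c ⇒ BAD: Δcyc=0≠L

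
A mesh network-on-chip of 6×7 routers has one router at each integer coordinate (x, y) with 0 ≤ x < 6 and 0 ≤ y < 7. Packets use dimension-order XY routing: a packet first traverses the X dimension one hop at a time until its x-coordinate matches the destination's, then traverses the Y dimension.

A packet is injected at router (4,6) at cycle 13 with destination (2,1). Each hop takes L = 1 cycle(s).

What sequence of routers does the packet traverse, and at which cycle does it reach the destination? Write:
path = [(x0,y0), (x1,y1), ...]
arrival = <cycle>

path = [(4,6), (3,6), (2,6), (2,5), (2,4), (2,3), (2,2), (2,1)]
arrival = 20

src (4,6)  cyc=13
W→(3,6)  cyc=14
W→(2,6)  cyc=15
S→(2,5)  cyc=16
S→(2,4)  cyc=17
S→(2,3)  cyc=18
S→(2,2)  cyc=19
S→(2,1)  cyc=20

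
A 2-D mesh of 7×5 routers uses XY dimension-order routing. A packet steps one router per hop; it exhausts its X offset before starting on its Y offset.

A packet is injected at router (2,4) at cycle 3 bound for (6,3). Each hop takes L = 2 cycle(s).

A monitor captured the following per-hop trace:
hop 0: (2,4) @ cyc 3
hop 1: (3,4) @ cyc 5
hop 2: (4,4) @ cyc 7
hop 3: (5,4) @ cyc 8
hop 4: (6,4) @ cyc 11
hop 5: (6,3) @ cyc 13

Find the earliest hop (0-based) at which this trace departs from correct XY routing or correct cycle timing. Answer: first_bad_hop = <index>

first_bad_hop = 3

check 1→ d=(1,0) cyc+2: ok
check 2→ d=(1,0) cyc+2: ok
check 3→ d=(1,0) cyc+1: BAD: Δcyc=1≠L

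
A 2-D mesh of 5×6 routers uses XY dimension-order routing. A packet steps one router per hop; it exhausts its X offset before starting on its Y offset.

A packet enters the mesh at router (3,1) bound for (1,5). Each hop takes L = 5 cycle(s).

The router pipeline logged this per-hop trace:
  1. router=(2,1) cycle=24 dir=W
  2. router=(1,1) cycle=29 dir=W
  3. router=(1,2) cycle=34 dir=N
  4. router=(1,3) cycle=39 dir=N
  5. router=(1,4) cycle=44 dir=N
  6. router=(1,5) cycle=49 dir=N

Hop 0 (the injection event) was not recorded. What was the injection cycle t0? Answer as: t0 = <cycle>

Hop 1 reached at cycle 24; hop k is at t0 + k·L.
Subtract one hop: t0 = 24 − 5 = 19.

t0 = 19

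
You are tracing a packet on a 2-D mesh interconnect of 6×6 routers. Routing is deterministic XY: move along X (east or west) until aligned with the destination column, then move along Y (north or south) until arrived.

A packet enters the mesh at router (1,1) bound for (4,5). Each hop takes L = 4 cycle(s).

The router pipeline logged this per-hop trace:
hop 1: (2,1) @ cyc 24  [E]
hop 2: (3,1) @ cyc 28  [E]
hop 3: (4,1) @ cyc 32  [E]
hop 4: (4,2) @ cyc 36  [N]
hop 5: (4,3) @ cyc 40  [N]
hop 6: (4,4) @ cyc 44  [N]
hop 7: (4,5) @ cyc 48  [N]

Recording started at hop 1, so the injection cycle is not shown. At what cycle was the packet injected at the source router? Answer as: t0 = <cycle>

The first recorded entry is hop 1 at cycle 24.
Subtract one hop: t0 = 24 − 4 = 20.

t0 = 20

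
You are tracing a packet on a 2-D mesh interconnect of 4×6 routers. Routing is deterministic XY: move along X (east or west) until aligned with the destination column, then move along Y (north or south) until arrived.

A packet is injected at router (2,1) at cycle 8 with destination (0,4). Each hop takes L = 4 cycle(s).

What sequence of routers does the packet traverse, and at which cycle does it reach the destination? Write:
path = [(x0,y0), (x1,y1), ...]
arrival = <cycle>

[0] x=2 y=1 t=8
[1] x=1 y=1 t=12 →W
[2] x=0 y=1 t=16 →W
[3] x=0 y=2 t=20 →N
[4] x=0 y=3 t=24 →N
[5] x=0 y=4 t=28 →N

path = [(2,1), (1,1), (0,1), (0,2), (0,3), (0,4)]
arrival = 28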